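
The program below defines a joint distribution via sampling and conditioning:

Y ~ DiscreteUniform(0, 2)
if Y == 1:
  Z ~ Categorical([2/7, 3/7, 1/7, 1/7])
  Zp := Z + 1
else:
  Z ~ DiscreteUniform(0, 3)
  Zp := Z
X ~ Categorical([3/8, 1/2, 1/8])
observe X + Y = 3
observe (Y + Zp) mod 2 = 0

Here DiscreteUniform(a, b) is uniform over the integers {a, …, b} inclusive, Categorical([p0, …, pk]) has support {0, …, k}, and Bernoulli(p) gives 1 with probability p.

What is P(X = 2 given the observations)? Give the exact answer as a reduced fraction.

P(X = 2 | obs) = 3/17

Enumerate traces; 4 have nonzero weight after conditioning:
  (Y=1, Z=0, X=2) weight 1/84
  (Y=1, Z=2, X=2) weight 1/168
  (Y=2, Z=0, X=1) weight 1/24
  (Y=2, Z=2, X=1) weight 1/24
Group by X:
  weight(X=1) = 1/12
  weight(X=2) = 1/56
Total weight = 1/12 + 1/56 = 17/168
P(X=1 | obs) = 1/12 / 17/168 = 14/17
P(X=2 | obs) = 1/56 / 17/168 = 3/17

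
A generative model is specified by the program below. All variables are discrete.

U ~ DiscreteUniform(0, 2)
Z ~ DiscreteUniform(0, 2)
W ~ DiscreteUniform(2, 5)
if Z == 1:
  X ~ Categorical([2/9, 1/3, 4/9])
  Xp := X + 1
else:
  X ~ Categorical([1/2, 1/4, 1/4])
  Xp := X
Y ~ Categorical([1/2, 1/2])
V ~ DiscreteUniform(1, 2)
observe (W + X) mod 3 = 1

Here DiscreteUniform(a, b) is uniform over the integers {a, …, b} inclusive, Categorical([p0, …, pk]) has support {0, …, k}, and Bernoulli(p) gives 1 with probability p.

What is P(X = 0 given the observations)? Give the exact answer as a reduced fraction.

Enumerate traces; 144 have nonzero weight after conditioning:
  (U=0, Z=0, W=2, X=2, Y=0, V=1) weight 1/576
  (U=0, Z=0, W=2, X=2, Y=0, V=2) weight 1/576
  (U=0, Z=0, W=2, X=2, Y=1, V=1) weight 1/576
  (U=0, Z=0, W=2, X=2, Y=1, V=2) weight 1/576
  (U=0, Z=0, W=3, X=1, Y=0, V=1) weight 1/576
  (U=0, Z=0, W=3, X=1, Y=0, V=2) weight 1/576
  (U=0, Z=0, W=3, X=1, Y=1, V=1) weight 1/576
  (U=0, Z=0, W=3, X=1, Y=1, V=2) weight 1/576
  (U=0, Z=0, W=4, X=0, Y=0, V=1) weight 1/288
  … 135 more
Group by X:
  weight(X=0) = 11/108
  weight(X=1) = 5/72
  weight(X=2) = 17/108
Total weight = 11/108 + 5/72 + 17/108 = 71/216
P(X=0 | obs) = 11/108 / 71/216 = 22/71
P(X=1 | obs) = 5/72 / 71/216 = 15/71
P(X=2 | obs) = 17/108 / 71/216 = 34/71

P(X = 0 | obs) = 22/71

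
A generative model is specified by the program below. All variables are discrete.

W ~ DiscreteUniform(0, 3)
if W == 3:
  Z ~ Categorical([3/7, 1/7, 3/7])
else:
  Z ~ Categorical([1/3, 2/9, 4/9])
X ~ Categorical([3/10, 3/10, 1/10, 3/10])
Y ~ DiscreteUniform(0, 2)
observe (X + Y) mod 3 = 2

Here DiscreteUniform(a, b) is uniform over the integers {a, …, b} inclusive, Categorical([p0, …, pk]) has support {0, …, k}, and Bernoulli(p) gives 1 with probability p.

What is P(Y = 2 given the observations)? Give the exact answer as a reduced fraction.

P(Y = 2 | obs) = 3/5

Enumerate traces; 48 have nonzero weight after conditioning:
  (W=0, Z=0, X=0, Y=2) weight 1/120
  (W=0, Z=0, X=1, Y=1) weight 1/120
  (W=0, Z=0, X=2, Y=0) weight 1/360
  (W=0, Z=0, X=3, Y=2) weight 1/120
  (W=0, Z=1, X=0, Y=2) weight 1/180
  (W=0, Z=1, X=1, Y=1) weight 1/180
  (W=0, Z=1, X=2, Y=0) weight 1/540
  (W=0, Z=1, X=3, Y=2) weight 1/180
  … 40 more
Group by Y:
  weight(Y=0) = 1/30
  weight(Y=1) = 1/10
  weight(Y=2) = 1/5
Total weight = 1/30 + 1/10 + 1/5 = 1/3
P(Y=0 | obs) = 1/30 / 1/3 = 1/10
P(Y=1 | obs) = 1/10 / 1/3 = 3/10
P(Y=2 | obs) = 1/5 / 1/3 = 3/5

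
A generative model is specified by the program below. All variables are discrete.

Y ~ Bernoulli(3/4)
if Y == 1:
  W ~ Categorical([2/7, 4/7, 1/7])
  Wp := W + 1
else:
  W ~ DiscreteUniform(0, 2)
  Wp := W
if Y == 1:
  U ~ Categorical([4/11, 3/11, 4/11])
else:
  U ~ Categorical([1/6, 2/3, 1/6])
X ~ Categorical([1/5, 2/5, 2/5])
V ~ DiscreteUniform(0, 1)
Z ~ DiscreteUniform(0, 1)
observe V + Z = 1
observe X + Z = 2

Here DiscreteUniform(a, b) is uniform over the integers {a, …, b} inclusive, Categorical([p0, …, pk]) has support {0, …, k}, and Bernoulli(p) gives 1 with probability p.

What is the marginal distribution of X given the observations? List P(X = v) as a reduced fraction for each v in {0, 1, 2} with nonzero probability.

P(X=1) = 1/2, P(X=2) = 1/2

Enumerate traces; 36 have nonzero weight after conditioning:
  (Y=0, W=0, U=0, X=1, V=0, Z=1) weight 1/720
  (Y=0, W=0, U=0, X=2, V=1, Z=0) weight 1/720
  (Y=0, W=0, U=1, X=1, V=0, Z=1) weight 1/180
  (Y=0, W=0, U=1, X=2, V=1, Z=0) weight 1/180
  (Y=0, W=0, U=2, X=1, V=0, Z=1) weight 1/720
  (Y=0, W=0, U=2, X=2, V=1, Z=0) weight 1/720
  (Y=0, W=1, U=0, X=1, V=0, Z=1) weight 1/720
  (Y=0, W=1, U=0, X=2, V=1, Z=0) weight 1/720
  … 28 more
Group by X:
  weight(X=1) = 1/10
  weight(X=2) = 1/10
Total weight = 1/10 + 1/10 = 1/5
P(X=1 | obs) = 1/10 / 1/5 = 1/2
P(X=2 | obs) = 1/10 / 1/5 = 1/2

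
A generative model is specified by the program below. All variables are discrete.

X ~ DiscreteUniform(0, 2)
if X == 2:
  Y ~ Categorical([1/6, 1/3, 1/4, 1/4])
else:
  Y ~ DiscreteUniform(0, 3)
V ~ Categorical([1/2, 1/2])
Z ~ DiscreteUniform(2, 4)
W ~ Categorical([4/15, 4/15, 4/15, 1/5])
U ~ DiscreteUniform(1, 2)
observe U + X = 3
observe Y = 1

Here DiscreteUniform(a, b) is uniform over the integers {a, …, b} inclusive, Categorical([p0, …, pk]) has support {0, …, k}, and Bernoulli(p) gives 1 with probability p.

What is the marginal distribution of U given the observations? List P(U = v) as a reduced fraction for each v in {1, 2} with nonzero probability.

Enumerate traces; 48 have nonzero weight after conditioning:
  (X=1, Y=1, V=0, Z=2, W=0, U=2) weight 1/540
  (X=1, Y=1, V=0, Z=2, W=1, U=2) weight 1/540
  (X=1, Y=1, V=0, Z=2, W=2, U=2) weight 1/540
  (X=1, Y=1, V=0, Z=2, W=3, U=2) weight 1/720
  (X=1, Y=1, V=0, Z=3, W=0, U=2) weight 1/540
  (X=1, Y=1, V=0, Z=3, W=1, U=2) weight 1/540
  (X=1, Y=1, V=0, Z=3, W=2, U=2) weight 1/540
  (X=1, Y=1, V=0, Z=3, W=3, U=2) weight 1/720
  (X=2, Y=1, V=0, Z=2, W=0, U=1) weight 1/405
  … 39 more
Group by U:
  weight(U=1) = 1/18
  weight(U=2) = 1/24
Total weight = 1/18 + 1/24 = 7/72
P(U=1 | obs) = 1/18 / 7/72 = 4/7
P(U=2 | obs) = 1/24 / 7/72 = 3/7

P(U=1) = 4/7, P(U=2) = 3/7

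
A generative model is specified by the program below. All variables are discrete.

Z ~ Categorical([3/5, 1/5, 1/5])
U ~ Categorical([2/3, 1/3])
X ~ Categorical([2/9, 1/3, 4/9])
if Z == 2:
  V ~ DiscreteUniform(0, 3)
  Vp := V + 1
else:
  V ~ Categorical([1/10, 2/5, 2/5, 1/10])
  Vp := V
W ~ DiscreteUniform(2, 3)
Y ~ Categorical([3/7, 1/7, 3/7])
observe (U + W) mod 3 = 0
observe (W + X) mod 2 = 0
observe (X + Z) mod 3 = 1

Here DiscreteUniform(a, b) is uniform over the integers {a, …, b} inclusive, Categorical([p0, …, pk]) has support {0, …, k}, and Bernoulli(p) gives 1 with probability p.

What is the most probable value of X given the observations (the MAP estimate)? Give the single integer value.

argmax_v P(X = v | obs) = 1

Enumerate traces; 36 have nonzero weight after conditioning:
  (Z=0, U=0, X=1, V=0, W=3, Y=0) weight 1/350
  (Z=0, U=0, X=1, V=0, W=3, Y=1) weight 1/1050
  (Z=0, U=0, X=1, V=0, W=3, Y=2) weight 1/350
  (Z=0, U=0, X=1, V=1, W=3, Y=0) weight 2/175
  (Z=0, U=0, X=1, V=1, W=3, Y=1) weight 2/525
  (Z=0, U=0, X=1, V=1, W=3, Y=2) weight 2/175
  (Z=0, U=0, X=1, V=2, W=3, Y=0) weight 2/175
  (Z=0, U=0, X=1, V=2, W=3, Y=1) weight 2/525
  (Z=1, U=1, X=0, V=0, W=2, Y=0) weight 1/3150
  (Z=2, U=1, X=2, V=0, W=2, Y=0) weight 1/630
  … 26 more
Group by X:
  weight(X=0) = 1/135
  weight(X=1) = 1/15
  weight(X=2) = 2/135
Total weight = 1/135 + 1/15 + 2/135 = 4/45
P(X=0 | obs) = 1/135 / 4/45 = 1/12
P(X=1 | obs) = 1/15 / 4/45 = 3/4
P(X=2 | obs) = 2/135 / 4/45 = 1/6
argmax = 1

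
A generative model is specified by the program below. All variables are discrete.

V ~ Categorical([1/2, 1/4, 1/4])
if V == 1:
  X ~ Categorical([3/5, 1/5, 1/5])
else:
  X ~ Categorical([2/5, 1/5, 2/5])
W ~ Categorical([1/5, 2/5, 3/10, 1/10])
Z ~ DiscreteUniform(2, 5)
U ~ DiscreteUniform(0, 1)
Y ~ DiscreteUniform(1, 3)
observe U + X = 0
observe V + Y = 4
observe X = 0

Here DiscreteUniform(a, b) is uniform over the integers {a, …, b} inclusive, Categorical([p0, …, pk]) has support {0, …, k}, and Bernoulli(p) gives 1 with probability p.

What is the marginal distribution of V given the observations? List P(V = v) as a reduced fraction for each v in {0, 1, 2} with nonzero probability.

Enumerate traces; 32 have nonzero weight after conditioning:
  (V=1, X=0, W=0, Z=2, U=0, Y=3) weight 1/800
  (V=1, X=0, W=0, Z=3, U=0, Y=3) weight 1/800
  (V=1, X=0, W=0, Z=4, U=0, Y=3) weight 1/800
  (V=1, X=0, W=0, Z=5, U=0, Y=3) weight 1/800
  (V=1, X=0, W=1, Z=2, U=0, Y=3) weight 1/400
  (V=1, X=0, W=1, Z=3, U=0, Y=3) weight 1/400
  (V=1, X=0, W=1, Z=4, U=0, Y=3) weight 1/400
  (V=1, X=0, W=1, Z=5, U=0, Y=3) weight 1/400
  (V=2, X=0, W=0, Z=2, U=0, Y=2) weight 1/1200
  … 23 more
Group by V:
  weight(V=1) = 1/40
  weight(V=2) = 1/60
Total weight = 1/40 + 1/60 = 1/24
P(V=1 | obs) = 1/40 / 1/24 = 3/5
P(V=2 | obs) = 1/60 / 1/24 = 2/5

P(V=1) = 3/5, P(V=2) = 2/5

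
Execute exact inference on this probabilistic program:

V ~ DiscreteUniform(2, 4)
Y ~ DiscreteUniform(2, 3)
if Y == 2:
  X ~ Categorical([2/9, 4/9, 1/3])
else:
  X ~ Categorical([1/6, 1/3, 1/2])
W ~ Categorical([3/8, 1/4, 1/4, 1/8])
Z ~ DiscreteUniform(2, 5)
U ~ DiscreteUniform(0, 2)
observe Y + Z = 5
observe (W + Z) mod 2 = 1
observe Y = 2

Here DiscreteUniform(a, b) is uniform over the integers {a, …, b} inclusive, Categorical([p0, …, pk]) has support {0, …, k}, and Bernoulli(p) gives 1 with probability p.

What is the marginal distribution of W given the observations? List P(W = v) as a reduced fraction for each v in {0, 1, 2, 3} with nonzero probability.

Enumerate traces; 54 have nonzero weight after conditioning:
  (V=2, Y=2, X=0, W=0, Z=3, U=0) weight 1/864
  (V=2, Y=2, X=0, W=0, Z=3, U=1) weight 1/864
  (V=2, Y=2, X=0, W=0, Z=3, U=2) weight 1/864
  (V=2, Y=2, X=0, W=2, Z=3, U=0) weight 1/1296
  (V=2, Y=2, X=0, W=2, Z=3, U=1) weight 1/1296
  (V=2, Y=2, X=0, W=2, Z=3, U=2) weight 1/1296
  (V=2, Y=2, X=1, W=0, Z=3, U=0) weight 1/432
  (V=2, Y=2, X=1, W=0, Z=3, U=1) weight 1/432
  … 46 more
Group by W:
  weight(W=0) = 3/64
  weight(W=2) = 1/32
Total weight = 3/64 + 1/32 = 5/64
P(W=0 | obs) = 3/64 / 5/64 = 3/5
P(W=2 | obs) = 1/32 / 5/64 = 2/5

P(W=0) = 3/5, P(W=2) = 2/5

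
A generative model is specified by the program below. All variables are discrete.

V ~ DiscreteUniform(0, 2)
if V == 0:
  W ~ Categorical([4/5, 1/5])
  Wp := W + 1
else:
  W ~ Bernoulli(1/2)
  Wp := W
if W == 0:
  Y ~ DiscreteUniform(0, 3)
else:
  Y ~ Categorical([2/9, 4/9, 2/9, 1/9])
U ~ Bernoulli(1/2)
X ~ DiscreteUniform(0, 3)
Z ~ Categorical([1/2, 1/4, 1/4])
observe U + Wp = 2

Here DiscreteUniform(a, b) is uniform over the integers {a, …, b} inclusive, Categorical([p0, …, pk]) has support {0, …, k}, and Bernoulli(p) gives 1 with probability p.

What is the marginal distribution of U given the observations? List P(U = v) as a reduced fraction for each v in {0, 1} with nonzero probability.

P(U=0) = 1/10, P(U=1) = 9/10

Enumerate traces; 192 have nonzero weight after conditioning:
  (V=0, W=0, Y=0, U=1, X=0, Z=0) weight 1/240
  (V=0, W=0, Y=0, U=1, X=0, Z=1) weight 1/480
  (V=0, W=0, Y=0, U=1, X=0, Z=2) weight 1/480
  (V=0, W=0, Y=0, U=1, X=1, Z=0) weight 1/240
  (V=0, W=0, Y=0, U=1, X=1, Z=1) weight 1/480
  (V=0, W=0, Y=0, U=1, X=1, Z=2) weight 1/480
  (V=0, W=0, Y=0, U=1, X=2, Z=0) weight 1/240
  (V=0, W=0, Y=0, U=1, X=2, Z=1) weight 1/480
  (V=0, W=1, Y=0, U=0, X=0, Z=0) weight 1/1080
  … 183 more
Group by U:
  weight(U=0) = 1/30
  weight(U=1) = 3/10
Total weight = 1/30 + 3/10 = 1/3
P(U=0 | obs) = 1/30 / 1/3 = 1/10
P(U=1 | obs) = 3/10 / 1/3 = 9/10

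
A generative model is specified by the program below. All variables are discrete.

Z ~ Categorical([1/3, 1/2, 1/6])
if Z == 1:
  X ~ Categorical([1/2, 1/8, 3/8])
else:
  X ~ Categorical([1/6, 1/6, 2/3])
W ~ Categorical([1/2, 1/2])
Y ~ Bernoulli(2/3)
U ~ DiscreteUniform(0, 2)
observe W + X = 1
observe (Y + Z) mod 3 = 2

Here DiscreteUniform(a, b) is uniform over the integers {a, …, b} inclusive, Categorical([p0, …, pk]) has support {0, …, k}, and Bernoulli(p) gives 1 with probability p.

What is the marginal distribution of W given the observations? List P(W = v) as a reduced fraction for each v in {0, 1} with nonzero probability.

Enumerate traces; 12 have nonzero weight after conditioning:
  (Z=1, X=0, W=1, Y=1, U=0) weight 1/36
  (Z=1, X=0, W=1, Y=1, U=1) weight 1/36
  (Z=1, X=0, W=1, Y=1, U=2) weight 1/36
  (Z=1, X=1, W=0, Y=1, U=0) weight 1/144
  (Z=1, X=1, W=0, Y=1, U=1) weight 1/144
  (Z=1, X=1, W=0, Y=1, U=2) weight 1/144
  (Z=2, X=0, W=1, Y=0, U=0) weight 1/648
  (Z=2, X=0, W=1, Y=0, U=1) weight 1/648
  … 4 more
Group by W:
  weight(W=0) = 11/432
  weight(W=1) = 19/216
Total weight = 11/432 + 19/216 = 49/432
P(W=0 | obs) = 11/432 / 49/432 = 11/49
P(W=1 | obs) = 19/216 / 49/432 = 38/49

P(W=0) = 11/49, P(W=1) = 38/49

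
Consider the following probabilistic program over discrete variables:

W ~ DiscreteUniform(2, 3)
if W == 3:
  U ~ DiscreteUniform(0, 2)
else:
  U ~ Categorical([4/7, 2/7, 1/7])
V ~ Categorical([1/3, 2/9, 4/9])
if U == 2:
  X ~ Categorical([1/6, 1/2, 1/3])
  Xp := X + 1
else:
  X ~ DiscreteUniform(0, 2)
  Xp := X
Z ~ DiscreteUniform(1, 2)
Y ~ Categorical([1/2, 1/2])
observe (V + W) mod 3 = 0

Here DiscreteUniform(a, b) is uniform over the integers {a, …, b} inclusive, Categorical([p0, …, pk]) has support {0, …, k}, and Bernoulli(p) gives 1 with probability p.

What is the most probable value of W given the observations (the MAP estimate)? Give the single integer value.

Enumerate traces; 72 have nonzero weight after conditioning:
  (W=2, U=0, V=1, X=0, Z=1, Y=0) weight 1/189
  (W=2, U=0, V=1, X=0, Z=1, Y=1) weight 1/189
  (W=2, U=0, V=1, X=0, Z=2, Y=0) weight 1/189
  (W=2, U=0, V=1, X=0, Z=2, Y=1) weight 1/189
  (W=2, U=0, V=1, X=1, Z=1, Y=0) weight 1/189
  (W=2, U=0, V=1, X=1, Z=1, Y=1) weight 1/189
  (W=2, U=0, V=1, X=1, Z=2, Y=0) weight 1/189
  (W=2, U=0, V=1, X=1, Z=2, Y=1) weight 1/189
  (W=3, U=0, V=0, X=0, Z=1, Y=0) weight 1/216
  … 63 more
Group by W:
  weight(W=2) = 1/9
  weight(W=3) = 1/6
Total weight = 1/9 + 1/6 = 5/18
P(W=2 | obs) = 1/9 / 5/18 = 2/5
P(W=3 | obs) = 1/6 / 5/18 = 3/5
argmax = 3

argmax_v P(W = v | obs) = 3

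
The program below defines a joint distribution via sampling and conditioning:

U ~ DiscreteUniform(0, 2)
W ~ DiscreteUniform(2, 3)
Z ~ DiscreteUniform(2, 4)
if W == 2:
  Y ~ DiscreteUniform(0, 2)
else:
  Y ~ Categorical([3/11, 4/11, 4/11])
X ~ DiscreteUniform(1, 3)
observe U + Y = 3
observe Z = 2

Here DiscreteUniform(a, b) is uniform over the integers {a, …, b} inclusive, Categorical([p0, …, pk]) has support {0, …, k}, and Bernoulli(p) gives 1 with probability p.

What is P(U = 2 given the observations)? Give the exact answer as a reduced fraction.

Enumerate traces; 12 have nonzero weight after conditioning:
  (U=1, W=2, Z=2, Y=2, X=1) weight 1/162
  (U=1, W=2, Z=2, Y=2, X=2) weight 1/162
  (U=1, W=2, Z=2, Y=2, X=3) weight 1/162
  (U=1, W=3, Z=2, Y=2, X=1) weight 2/297
  (U=1, W=3, Z=2, Y=2, X=2) weight 2/297
  (U=1, W=3, Z=2, Y=2, X=3) weight 2/297
  (U=2, W=2, Z=2, Y=1, X=1) weight 1/162
  (U=2, W=2, Z=2, Y=1, X=2) weight 1/162
  … 4 more
Group by U:
  weight(U=1) = 23/594
  weight(U=2) = 23/594
Total weight = 23/594 + 23/594 = 23/297
P(U=1 | obs) = 23/594 / 23/297 = 1/2
P(U=2 | obs) = 23/594 / 23/297 = 1/2

P(U = 2 | obs) = 1/2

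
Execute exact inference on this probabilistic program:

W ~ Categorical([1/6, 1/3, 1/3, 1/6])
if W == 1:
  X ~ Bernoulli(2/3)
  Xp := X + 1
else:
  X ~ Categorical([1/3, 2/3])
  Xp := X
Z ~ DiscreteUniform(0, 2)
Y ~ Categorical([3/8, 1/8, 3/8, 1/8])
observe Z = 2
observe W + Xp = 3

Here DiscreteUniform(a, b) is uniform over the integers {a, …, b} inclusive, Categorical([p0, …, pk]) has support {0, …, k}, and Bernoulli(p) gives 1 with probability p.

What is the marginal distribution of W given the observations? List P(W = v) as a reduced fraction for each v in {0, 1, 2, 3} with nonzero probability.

P(W=1) = 4/9, P(W=2) = 4/9, P(W=3) = 1/9

Enumerate traces; 12 have nonzero weight after conditioning:
  (W=1, X=1, Z=2, Y=0) weight 1/36
  (W=1, X=1, Z=2, Y=1) weight 1/108
  (W=1, X=1, Z=2, Y=2) weight 1/36
  (W=1, X=1, Z=2, Y=3) weight 1/108
  (W=2, X=1, Z=2, Y=0) weight 1/36
  (W=2, X=1, Z=2, Y=1) weight 1/108
  (W=2, X=1, Z=2, Y=2) weight 1/36
  (W=2, X=1, Z=2, Y=3) weight 1/108
  (W=3, X=0, Z=2, Y=0) weight 1/144
  … 3 more
Group by W:
  weight(W=1) = 2/27
  weight(W=2) = 2/27
  weight(W=3) = 1/54
Total weight = 2/27 + 2/27 + 1/54 = 1/6
P(W=1 | obs) = 2/27 / 1/6 = 4/9
P(W=2 | obs) = 2/27 / 1/6 = 4/9
P(W=3 | obs) = 1/54 / 1/6 = 1/9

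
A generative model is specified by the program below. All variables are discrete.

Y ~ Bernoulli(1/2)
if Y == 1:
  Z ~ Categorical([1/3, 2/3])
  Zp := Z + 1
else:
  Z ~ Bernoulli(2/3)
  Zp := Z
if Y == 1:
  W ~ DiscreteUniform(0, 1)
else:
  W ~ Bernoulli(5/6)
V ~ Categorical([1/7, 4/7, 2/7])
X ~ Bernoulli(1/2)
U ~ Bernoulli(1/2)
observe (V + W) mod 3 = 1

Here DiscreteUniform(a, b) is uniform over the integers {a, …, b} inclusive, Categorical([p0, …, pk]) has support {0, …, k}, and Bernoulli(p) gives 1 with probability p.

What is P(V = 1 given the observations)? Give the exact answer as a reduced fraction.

P(V = 1 | obs) = 2/3

Enumerate traces; 32 have nonzero weight after conditioning:
  (Y=0, Z=0, W=0, V=1, X=0, U=0) weight 1/252
  (Y=0, Z=0, W=0, V=1, X=0, U=1) weight 1/252
  (Y=0, Z=0, W=0, V=1, X=1, U=0) weight 1/252
  (Y=0, Z=0, W=0, V=1, X=1, U=1) weight 1/252
  (Y=0, Z=0, W=1, V=0, X=0, U=0) weight 5/1008
  (Y=0, Z=0, W=1, V=0, X=0, U=1) weight 5/1008
  (Y=0, Z=0, W=1, V=0, X=1, U=0) weight 5/1008
  (Y=0, Z=0, W=1, V=0, X=1, U=1) weight 5/1008
  … 24 more
Group by V:
  weight(V=0) = 2/21
  weight(V=1) = 4/21
Total weight = 2/21 + 4/21 = 2/7
P(V=0 | obs) = 2/21 / 2/7 = 1/3
P(V=1 | obs) = 4/21 / 2/7 = 2/3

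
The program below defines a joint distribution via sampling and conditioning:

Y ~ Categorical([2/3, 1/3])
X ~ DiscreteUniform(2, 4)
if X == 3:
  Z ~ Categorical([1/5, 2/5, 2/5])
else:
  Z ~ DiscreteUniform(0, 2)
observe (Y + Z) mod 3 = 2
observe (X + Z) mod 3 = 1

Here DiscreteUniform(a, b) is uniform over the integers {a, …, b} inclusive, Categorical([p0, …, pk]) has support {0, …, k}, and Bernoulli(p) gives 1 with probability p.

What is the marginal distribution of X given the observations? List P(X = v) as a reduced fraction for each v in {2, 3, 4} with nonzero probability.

P(X=2) = 5/8, P(X=3) = 3/8

Enumerate traces; 2 have nonzero weight after conditioning:
  (Y=0, X=2, Z=2) weight 2/27
  (Y=1, X=3, Z=1) weight 2/45
Group by X:
  weight(X=2) = 2/27
  weight(X=3) = 2/45
Total weight = 2/27 + 2/45 = 16/135
P(X=2 | obs) = 2/27 / 16/135 = 5/8
P(X=3 | obs) = 2/45 / 16/135 = 3/8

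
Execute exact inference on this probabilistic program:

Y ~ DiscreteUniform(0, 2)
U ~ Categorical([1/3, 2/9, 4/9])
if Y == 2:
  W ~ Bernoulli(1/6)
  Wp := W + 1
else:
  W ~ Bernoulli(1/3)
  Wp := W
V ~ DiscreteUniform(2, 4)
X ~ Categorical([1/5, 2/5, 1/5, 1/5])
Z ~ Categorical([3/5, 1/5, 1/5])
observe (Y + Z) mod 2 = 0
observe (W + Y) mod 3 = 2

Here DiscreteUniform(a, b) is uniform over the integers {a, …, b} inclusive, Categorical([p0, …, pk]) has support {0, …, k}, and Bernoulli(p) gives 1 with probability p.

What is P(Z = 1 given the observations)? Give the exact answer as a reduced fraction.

P(Z = 1 | obs) = 1/11

Enumerate traces; 108 have nonzero weight after conditioning:
  (Y=1, U=0, W=1, V=2, X=0, Z=1) weight 1/2025
  (Y=1, U=0, W=1, V=2, X=1, Z=1) weight 2/2025
  (Y=1, U=0, W=1, V=2, X=2, Z=1) weight 1/2025
  (Y=1, U=0, W=1, V=2, X=3, Z=1) weight 1/2025
  (Y=1, U=0, W=1, V=3, X=0, Z=1) weight 1/2025
  (Y=1, U=0, W=1, V=3, X=1, Z=1) weight 2/2025
  (Y=1, U=0, W=1, V=3, X=2, Z=1) weight 1/2025
  (Y=1, U=0, W=1, V=3, X=3, Z=1) weight 1/2025
  (Y=2, U=0, W=0, V=2, X=0, Z=0) weight 1/270
  (Y=2, U=0, W=0, V=2, X=0, Z=2) weight 1/810
  … 98 more
Group by Z:
  weight(Z=0) = 1/6
  weight(Z=1) = 1/45
  weight(Z=2) = 1/18
Total weight = 1/6 + 1/45 + 1/18 = 11/45
P(Z=0 | obs) = 1/6 / 11/45 = 15/22
P(Z=1 | obs) = 1/45 / 11/45 = 1/11
P(Z=2 | obs) = 1/18 / 11/45 = 5/22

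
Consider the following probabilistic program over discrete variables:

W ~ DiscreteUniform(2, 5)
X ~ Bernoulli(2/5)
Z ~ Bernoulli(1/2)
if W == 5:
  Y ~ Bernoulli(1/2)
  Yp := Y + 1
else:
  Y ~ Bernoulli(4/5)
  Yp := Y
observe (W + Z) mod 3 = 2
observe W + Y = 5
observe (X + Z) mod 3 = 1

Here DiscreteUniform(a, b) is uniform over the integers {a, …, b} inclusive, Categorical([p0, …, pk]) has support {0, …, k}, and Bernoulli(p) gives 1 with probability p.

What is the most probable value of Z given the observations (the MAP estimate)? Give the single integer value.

Enumerate traces; 2 have nonzero weight after conditioning:
  (W=4, X=0, Z=1, Y=1) weight 3/50
  (W=5, X=1, Z=0, Y=0) weight 1/40
Group by Z:
  weight(Z=0) = 1/40
  weight(Z=1) = 3/50
Total weight = 1/40 + 3/50 = 17/200
P(Z=0 | obs) = 1/40 / 17/200 = 5/17
P(Z=1 | obs) = 3/50 / 17/200 = 12/17
argmax = 1

argmax_v P(Z = v | obs) = 1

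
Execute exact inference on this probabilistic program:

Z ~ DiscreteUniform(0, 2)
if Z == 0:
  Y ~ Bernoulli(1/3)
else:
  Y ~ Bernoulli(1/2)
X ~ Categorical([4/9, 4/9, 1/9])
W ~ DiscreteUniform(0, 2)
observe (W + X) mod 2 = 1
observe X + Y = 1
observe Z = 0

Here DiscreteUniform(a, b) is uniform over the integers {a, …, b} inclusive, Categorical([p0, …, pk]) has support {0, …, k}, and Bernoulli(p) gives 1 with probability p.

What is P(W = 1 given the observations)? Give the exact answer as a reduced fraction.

P(W = 1 | obs) = 1/5

Enumerate traces; 3 have nonzero weight after conditioning:
  (Z=0, Y=0, X=1, W=0) weight 8/243
  (Z=0, Y=0, X=1, W=2) weight 8/243
  (Z=0, Y=1, X=0, W=1) weight 4/243
Group by W:
  weight(W=0) = 8/243
  weight(W=1) = 4/243
  weight(W=2) = 8/243
Total weight = 8/243 + 4/243 + 8/243 = 20/243
P(W=0 | obs) = 8/243 / 20/243 = 2/5
P(W=1 | obs) = 4/243 / 20/243 = 1/5
P(W=2 | obs) = 8/243 / 20/243 = 2/5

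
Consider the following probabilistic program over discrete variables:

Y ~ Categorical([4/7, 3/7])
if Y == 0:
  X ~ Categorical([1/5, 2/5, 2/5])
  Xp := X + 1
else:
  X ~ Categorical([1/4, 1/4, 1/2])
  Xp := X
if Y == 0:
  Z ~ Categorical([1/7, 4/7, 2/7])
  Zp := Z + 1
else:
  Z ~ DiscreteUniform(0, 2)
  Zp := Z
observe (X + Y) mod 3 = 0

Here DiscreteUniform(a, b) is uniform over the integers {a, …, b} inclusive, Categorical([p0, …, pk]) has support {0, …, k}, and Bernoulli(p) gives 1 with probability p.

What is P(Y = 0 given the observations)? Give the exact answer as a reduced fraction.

P(Y = 0 | obs) = 8/23

Enumerate traces; 6 have nonzero weight after conditioning:
  (Y=0, X=0, Z=0) weight 4/245
  (Y=0, X=0, Z=1) weight 16/245
  (Y=0, X=0, Z=2) weight 8/245
  (Y=1, X=2, Z=0) weight 1/14
  (Y=1, X=2, Z=1) weight 1/14
  (Y=1, X=2, Z=2) weight 1/14
Group by Y:
  weight(Y=0) = 4/35
  weight(Y=1) = 3/14
Total weight = 4/35 + 3/14 = 23/70
P(Y=0 | obs) = 4/35 / 23/70 = 8/23
P(Y=1 | obs) = 3/14 / 23/70 = 15/23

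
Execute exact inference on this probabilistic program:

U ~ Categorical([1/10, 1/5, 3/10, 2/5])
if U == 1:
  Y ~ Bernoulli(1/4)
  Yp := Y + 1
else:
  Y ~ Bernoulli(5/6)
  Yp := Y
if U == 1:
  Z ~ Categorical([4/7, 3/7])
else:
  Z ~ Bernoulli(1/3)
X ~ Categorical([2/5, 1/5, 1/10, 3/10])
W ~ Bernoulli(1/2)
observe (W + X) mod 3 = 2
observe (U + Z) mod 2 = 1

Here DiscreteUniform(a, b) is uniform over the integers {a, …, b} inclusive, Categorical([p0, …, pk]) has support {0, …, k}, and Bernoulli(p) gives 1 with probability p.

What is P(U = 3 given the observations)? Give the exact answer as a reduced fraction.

Enumerate traces; 16 have nonzero weight after conditioning:
  (U=0, Y=0, Z=1, X=1, W=1) weight 1/1800
  (U=0, Y=0, Z=1, X=2, W=0) weight 1/3600
  (U=0, Y=1, Z=1, X=1, W=1) weight 1/360
  (U=0, Y=1, Z=1, X=2, W=0) weight 1/720
  (U=1, Y=0, Z=0, X=1, W=1) weight 3/350
  (U=1, Y=0, Z=0, X=2, W=0) weight 3/700
  (U=1, Y=1, Z=0, X=1, W=1) weight 1/350
  (U=1, Y=1, Z=0, X=2, W=0) weight 1/700
  (U=2, Y=0, Z=1, X=1, W=1) weight 1/600
  (U=3, Y=0, Z=0, X=1, W=1) weight 1/225
  … 6 more
Group by U:
  weight(U=0) = 1/200
  weight(U=1) = 3/175
  weight(U=2) = 3/200
  weight(U=3) = 1/25
Total weight = 1/200 + 3/175 + 3/200 + 1/25 = 27/350
P(U=0 | obs) = 1/200 / 27/350 = 7/108
P(U=1 | obs) = 3/175 / 27/350 = 2/9
P(U=2 | obs) = 3/200 / 27/350 = 7/36
P(U=3 | obs) = 1/25 / 27/350 = 14/27

P(U = 3 | obs) = 14/27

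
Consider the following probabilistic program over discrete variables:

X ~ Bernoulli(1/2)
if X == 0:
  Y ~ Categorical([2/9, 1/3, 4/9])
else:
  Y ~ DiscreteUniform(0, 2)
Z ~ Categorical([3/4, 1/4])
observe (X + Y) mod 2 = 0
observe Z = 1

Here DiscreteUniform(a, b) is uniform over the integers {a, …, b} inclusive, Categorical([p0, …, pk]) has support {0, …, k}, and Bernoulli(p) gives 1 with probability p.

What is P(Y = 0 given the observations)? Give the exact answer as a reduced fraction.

P(Y = 0 | obs) = 2/9

Enumerate traces; 3 have nonzero weight after conditioning:
  (X=0, Y=0, Z=1) weight 1/36
  (X=0, Y=2, Z=1) weight 1/18
  (X=1, Y=1, Z=1) weight 1/24
Group by Y:
  weight(Y=0) = 1/36
  weight(Y=1) = 1/24
  weight(Y=2) = 1/18
Total weight = 1/36 + 1/24 + 1/18 = 1/8
P(Y=0 | obs) = 1/36 / 1/8 = 2/9
P(Y=1 | obs) = 1/24 / 1/8 = 1/3
P(Y=2 | obs) = 1/18 / 1/8 = 4/9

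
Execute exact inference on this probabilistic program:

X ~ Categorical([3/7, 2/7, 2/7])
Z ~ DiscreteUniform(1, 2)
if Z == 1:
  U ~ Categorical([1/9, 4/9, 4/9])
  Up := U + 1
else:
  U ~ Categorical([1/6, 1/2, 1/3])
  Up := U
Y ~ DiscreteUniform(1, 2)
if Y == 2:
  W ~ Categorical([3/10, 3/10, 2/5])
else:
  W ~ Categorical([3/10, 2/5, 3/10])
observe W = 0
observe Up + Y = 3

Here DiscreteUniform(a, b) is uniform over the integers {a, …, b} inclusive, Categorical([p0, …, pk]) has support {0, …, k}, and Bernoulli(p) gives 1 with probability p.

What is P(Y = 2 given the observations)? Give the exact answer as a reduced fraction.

P(Y = 2 | obs) = 11/25

Enumerate traces; 12 have nonzero weight after conditioning:
  (X=0, Z=1, U=0, Y=2, W=0) weight 1/280
  (X=0, Z=1, U=1, Y=1, W=0) weight 1/70
  (X=0, Z=2, U=1, Y=2, W=0) weight 9/560
  (X=0, Z=2, U=2, Y=1, W=0) weight 3/280
  (X=1, Z=1, U=0, Y=2, W=0) weight 1/420
  (X=1, Z=1, U=1, Y=1, W=0) weight 1/105
  (X=1, Z=2, U=1, Y=2, W=0) weight 3/280
  (X=1, Z=2, U=2, Y=1, W=0) weight 1/140
  … 4 more
Group by Y:
  weight(Y=1) = 7/120
  weight(Y=2) = 11/240
Total weight = 7/120 + 11/240 = 5/48
P(Y=1 | obs) = 7/120 / 5/48 = 14/25
P(Y=2 | obs) = 11/240 / 5/48 = 11/25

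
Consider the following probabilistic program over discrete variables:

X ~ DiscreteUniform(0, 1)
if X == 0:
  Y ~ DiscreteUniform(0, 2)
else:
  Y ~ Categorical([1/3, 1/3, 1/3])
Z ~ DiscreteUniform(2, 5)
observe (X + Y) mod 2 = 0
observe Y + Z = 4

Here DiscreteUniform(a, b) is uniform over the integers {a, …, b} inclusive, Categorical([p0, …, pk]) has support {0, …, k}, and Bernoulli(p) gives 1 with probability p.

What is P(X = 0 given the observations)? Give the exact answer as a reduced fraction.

Enumerate traces; 3 have nonzero weight after conditioning:
  (X=0, Y=0, Z=4) weight 1/24
  (X=0, Y=2, Z=2) weight 1/24
  (X=1, Y=1, Z=3) weight 1/24
Group by X:
  weight(X=0) = 1/12
  weight(X=1) = 1/24
Total weight = 1/12 + 1/24 = 1/8
P(X=0 | obs) = 1/12 / 1/8 = 2/3
P(X=1 | obs) = 1/24 / 1/8 = 1/3

P(X = 0 | obs) = 2/3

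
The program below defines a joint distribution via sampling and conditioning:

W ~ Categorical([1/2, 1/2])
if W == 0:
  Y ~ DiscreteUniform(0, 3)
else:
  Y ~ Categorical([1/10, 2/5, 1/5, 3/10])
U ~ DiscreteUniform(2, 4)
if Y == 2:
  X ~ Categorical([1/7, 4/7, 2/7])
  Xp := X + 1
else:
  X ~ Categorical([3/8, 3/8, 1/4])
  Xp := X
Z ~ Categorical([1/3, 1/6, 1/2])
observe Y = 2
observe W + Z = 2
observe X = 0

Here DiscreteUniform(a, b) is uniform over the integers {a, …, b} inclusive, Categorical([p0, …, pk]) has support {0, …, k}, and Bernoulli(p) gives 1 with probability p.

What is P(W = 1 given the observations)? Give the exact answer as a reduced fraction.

Enumerate traces; 6 have nonzero weight after conditioning:
  (W=0, Y=2, U=2, X=0, Z=2) weight 1/336
  (W=0, Y=2, U=3, X=0, Z=2) weight 1/336
  (W=0, Y=2, U=4, X=0, Z=2) weight 1/336
  (W=1, Y=2, U=2, X=0, Z=1) weight 1/1260
  (W=1, Y=2, U=3, X=0, Z=1) weight 1/1260
  (W=1, Y=2, U=4, X=0, Z=1) weight 1/1260
Group by W:
  weight(W=0) = 1/112
  weight(W=1) = 1/420
Total weight = 1/112 + 1/420 = 19/1680
P(W=0 | obs) = 1/112 / 19/1680 = 15/19
P(W=1 | obs) = 1/420 / 19/1680 = 4/19

P(W = 1 | obs) = 4/19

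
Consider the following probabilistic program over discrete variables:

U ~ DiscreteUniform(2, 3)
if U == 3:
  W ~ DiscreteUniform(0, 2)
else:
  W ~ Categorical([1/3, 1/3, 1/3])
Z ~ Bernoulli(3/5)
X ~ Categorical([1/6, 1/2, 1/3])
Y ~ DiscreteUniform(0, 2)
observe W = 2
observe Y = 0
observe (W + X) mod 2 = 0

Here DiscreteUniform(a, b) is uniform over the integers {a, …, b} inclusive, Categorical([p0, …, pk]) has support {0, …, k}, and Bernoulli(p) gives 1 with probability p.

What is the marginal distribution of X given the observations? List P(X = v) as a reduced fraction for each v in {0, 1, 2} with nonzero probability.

Enumerate traces; 8 have nonzero weight after conditioning:
  (U=2, W=2, Z=0, X=0, Y=0) weight 1/270
  (U=2, W=2, Z=0, X=2, Y=0) weight 1/135
  (U=2, W=2, Z=1, X=0, Y=0) weight 1/180
  (U=2, W=2, Z=1, X=2, Y=0) weight 1/90
  (U=3, W=2, Z=0, X=0, Y=0) weight 1/270
  (U=3, W=2, Z=0, X=2, Y=0) weight 1/135
  (U=3, W=2, Z=1, X=0, Y=0) weight 1/180
  (U=3, W=2, Z=1, X=2, Y=0) weight 1/90
Group by X:
  weight(X=0) = 1/54
  weight(X=2) = 1/27
Total weight = 1/54 + 1/27 = 1/18
P(X=0 | obs) = 1/54 / 1/18 = 1/3
P(X=2 | obs) = 1/27 / 1/18 = 2/3

P(X=0) = 1/3, P(X=2) = 2/3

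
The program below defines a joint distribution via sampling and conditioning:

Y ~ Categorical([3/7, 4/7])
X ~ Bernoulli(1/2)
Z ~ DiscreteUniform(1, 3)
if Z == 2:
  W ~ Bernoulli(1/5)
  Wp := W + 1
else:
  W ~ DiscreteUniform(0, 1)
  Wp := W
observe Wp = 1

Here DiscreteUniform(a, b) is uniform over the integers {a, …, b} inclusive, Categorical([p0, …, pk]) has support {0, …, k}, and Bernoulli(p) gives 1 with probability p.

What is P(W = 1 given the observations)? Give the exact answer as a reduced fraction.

Enumerate traces; 12 have nonzero weight after conditioning:
  (Y=0, X=0, Z=1, W=1) weight 1/28
  (Y=0, X=0, Z=2, W=0) weight 2/35
  (Y=0, X=0, Z=3, W=1) weight 1/28
  (Y=0, X=1, Z=1, W=1) weight 1/28
  (Y=0, X=1, Z=2, W=0) weight 2/35
  (Y=0, X=1, Z=3, W=1) weight 1/28
  (Y=1, X=0, Z=1, W=1) weight 1/21
  (Y=1, X=0, Z=2, W=0) weight 8/105
  … 4 more
Group by W:
  weight(W=0) = 4/15
  weight(W=1) = 1/3
Total weight = 4/15 + 1/3 = 3/5
P(W=0 | obs) = 4/15 / 3/5 = 4/9
P(W=1 | obs) = 1/3 / 3/5 = 5/9

P(W = 1 | obs) = 5/9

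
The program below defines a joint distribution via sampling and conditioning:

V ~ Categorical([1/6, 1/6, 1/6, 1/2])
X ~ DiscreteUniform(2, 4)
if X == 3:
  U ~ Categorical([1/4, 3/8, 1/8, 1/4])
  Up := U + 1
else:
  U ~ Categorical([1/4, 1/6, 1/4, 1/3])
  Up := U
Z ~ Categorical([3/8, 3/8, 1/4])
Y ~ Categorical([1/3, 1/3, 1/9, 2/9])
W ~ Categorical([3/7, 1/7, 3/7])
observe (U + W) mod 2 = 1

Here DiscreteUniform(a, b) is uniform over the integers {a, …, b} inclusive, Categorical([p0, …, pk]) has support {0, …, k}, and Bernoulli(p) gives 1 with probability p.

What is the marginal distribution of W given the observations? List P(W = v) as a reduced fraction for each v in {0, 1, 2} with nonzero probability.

Enumerate traces; 864 have nonzero weight after conditioning:
  (V=0, X=2, U=0, Z=0, Y=0, W=1) weight 1/4032
  (V=0, X=2, U=0, Z=0, Y=1, W=1) weight 1/4032
  (V=0, X=2, U=0, Z=0, Y=2, W=1) weight 1/12096
  (V=0, X=2, U=0, Z=0, Y=3, W=1) weight 1/6048
  (V=0, X=2, U=0, Z=1, Y=0, W=1) weight 1/4032
  (V=0, X=2, U=0, Z=1, Y=1, W=1) weight 1/4032
  (V=0, X=2, U=0, Z=1, Y=2, W=1) weight 1/12096
  (V=0, X=2, U=0, Z=1, Y=3, W=1) weight 1/6048
  (V=0, X=2, U=1, Z=0, Y=0, W=0) weight 1/2016
  (V=0, X=2, U=1, Z=0, Y=0, W=2) weight 1/2016
  … 854 more
Group by W:
  weight(W=0) = 13/56
  weight(W=1) = 11/168
  weight(W=2) = 13/56
Total weight = 13/56 + 11/168 + 13/56 = 89/168
P(W=0 | obs) = 13/56 / 89/168 = 39/89
P(W=1 | obs) = 11/168 / 89/168 = 11/89
P(W=2 | obs) = 13/56 / 89/168 = 39/89

P(W=0) = 39/89, P(W=1) = 11/89, P(W=2) = 39/89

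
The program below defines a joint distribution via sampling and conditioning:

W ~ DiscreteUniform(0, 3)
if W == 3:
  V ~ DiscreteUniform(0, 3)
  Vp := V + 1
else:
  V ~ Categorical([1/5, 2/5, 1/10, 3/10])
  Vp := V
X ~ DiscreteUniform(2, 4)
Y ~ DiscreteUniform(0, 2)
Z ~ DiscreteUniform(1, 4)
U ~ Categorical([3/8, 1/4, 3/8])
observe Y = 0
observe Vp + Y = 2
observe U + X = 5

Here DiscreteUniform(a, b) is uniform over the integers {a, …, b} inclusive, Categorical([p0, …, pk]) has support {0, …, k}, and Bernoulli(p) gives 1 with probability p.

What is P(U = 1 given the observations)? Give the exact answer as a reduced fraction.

P(U = 1 | obs) = 2/5

Enumerate traces; 32 have nonzero weight after conditioning:
  (W=0, V=2, X=3, Y=0, Z=1, U=2) weight 1/3840
  (W=0, V=2, X=3, Y=0, Z=2, U=2) weight 1/3840
  (W=0, V=2, X=3, Y=0, Z=3, U=2) weight 1/3840
  (W=0, V=2, X=3, Y=0, Z=4, U=2) weight 1/3840
  (W=0, V=2, X=4, Y=0, Z=1, U=1) weight 1/5760
  (W=0, V=2, X=4, Y=0, Z=2, U=1) weight 1/5760
  (W=0, V=2, X=4, Y=0, Z=3, U=1) weight 1/5760
  (W=0, V=2, X=4, Y=0, Z=4, U=1) weight 1/5760
  … 24 more
Group by U:
  weight(U=1) = 11/2880
  weight(U=2) = 11/1920
Total weight = 11/2880 + 11/1920 = 11/1152
P(U=1 | obs) = 11/2880 / 11/1152 = 2/5
P(U=2 | obs) = 11/1920 / 11/1152 = 3/5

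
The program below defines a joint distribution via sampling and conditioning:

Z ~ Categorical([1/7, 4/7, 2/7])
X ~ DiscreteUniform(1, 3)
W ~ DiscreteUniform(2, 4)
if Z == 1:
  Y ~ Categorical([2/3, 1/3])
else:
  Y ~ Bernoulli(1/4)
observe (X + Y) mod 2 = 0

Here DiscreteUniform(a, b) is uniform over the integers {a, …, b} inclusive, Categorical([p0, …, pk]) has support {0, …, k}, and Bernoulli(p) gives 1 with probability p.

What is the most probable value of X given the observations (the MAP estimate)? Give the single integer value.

Enumerate traces; 27 have nonzero weight after conditioning:
  (Z=0, X=1, W=2, Y=1) weight 1/252
  (Z=0, X=1, W=3, Y=1) weight 1/252
  (Z=0, X=1, W=4, Y=1) weight 1/252
  (Z=0, X=2, W=2, Y=0) weight 1/84
  (Z=0, X=2, W=3, Y=0) weight 1/84
  (Z=0, X=2, W=4, Y=0) weight 1/84
  (Z=0, X=3, W=2, Y=1) weight 1/252
  (Z=0, X=3, W=3, Y=1) weight 1/252
  … 19 more
Group by X:
  weight(X=1) = 25/252
  weight(X=2) = 59/252
  weight(X=3) = 25/252
Total weight = 25/252 + 59/252 + 25/252 = 109/252
P(X=1 | obs) = 25/252 / 109/252 = 25/109
P(X=2 | obs) = 59/252 / 109/252 = 59/109
P(X=3 | obs) = 25/252 / 109/252 = 25/109
argmax = 2

argmax_v P(X = v | obs) = 2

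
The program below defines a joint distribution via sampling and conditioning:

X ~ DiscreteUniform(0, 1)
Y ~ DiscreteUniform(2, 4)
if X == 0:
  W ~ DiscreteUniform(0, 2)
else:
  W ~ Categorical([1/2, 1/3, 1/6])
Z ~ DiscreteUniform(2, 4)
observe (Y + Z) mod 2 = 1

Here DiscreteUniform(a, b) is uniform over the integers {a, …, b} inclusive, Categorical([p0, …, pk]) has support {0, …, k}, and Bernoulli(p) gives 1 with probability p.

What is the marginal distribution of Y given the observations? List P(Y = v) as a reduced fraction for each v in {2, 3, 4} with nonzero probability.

Enumerate traces; 24 have nonzero weight after conditioning:
  (X=0, Y=2, W=0, Z=3) weight 1/54
  (X=0, Y=2, W=1, Z=3) weight 1/54
  (X=0, Y=2, W=2, Z=3) weight 1/54
  (X=0, Y=3, W=0, Z=2) weight 1/54
  (X=0, Y=3, W=0, Z=4) weight 1/54
  (X=0, Y=3, W=1, Z=2) weight 1/54
  (X=0, Y=3, W=1, Z=4) weight 1/54
  (X=0, Y=3, W=2, Z=2) weight 1/54
  (X=0, Y=4, W=0, Z=3) weight 1/54
  … 15 more
Group by Y:
  weight(Y=2) = 1/9
  weight(Y=3) = 2/9
  weight(Y=4) = 1/9
Total weight = 1/9 + 2/9 + 1/9 = 4/9
P(Y=2 | obs) = 1/9 / 4/9 = 1/4
P(Y=3 | obs) = 2/9 / 4/9 = 1/2
P(Y=4 | obs) = 1/9 / 4/9 = 1/4

P(Y=2) = 1/4, P(Y=3) = 1/2, P(Y=4) = 1/4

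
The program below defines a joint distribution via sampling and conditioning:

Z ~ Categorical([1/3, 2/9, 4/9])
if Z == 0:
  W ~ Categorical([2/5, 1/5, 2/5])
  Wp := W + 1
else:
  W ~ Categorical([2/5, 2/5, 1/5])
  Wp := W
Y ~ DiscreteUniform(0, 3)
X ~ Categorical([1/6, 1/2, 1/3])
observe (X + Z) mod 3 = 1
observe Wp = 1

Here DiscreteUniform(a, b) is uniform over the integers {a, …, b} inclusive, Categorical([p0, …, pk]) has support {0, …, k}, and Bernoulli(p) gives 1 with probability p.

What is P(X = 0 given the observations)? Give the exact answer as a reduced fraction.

P(X = 0 | obs) = 2/19

Enumerate traces; 12 have nonzero weight after conditioning:
  (Z=0, W=0, Y=0, X=1) weight 1/60
  (Z=0, W=0, Y=1, X=1) weight 1/60
  (Z=0, W=0, Y=2, X=1) weight 1/60
  (Z=0, W=0, Y=3, X=1) weight 1/60
  (Z=1, W=1, Y=0, X=0) weight 1/270
  (Z=1, W=1, Y=1, X=0) weight 1/270
  (Z=1, W=1, Y=2, X=0) weight 1/270
  (Z=1, W=1, Y=3, X=0) weight 1/270
  (Z=2, W=1, Y=0, X=2) weight 2/135
  … 3 more
Group by X:
  weight(X=0) = 2/135
  weight(X=1) = 1/15
  weight(X=2) = 8/135
Total weight = 2/135 + 1/15 + 8/135 = 19/135
P(X=0 | obs) = 2/135 / 19/135 = 2/19
P(X=1 | obs) = 1/15 / 19/135 = 9/19
P(X=2 | obs) = 8/135 / 19/135 = 8/19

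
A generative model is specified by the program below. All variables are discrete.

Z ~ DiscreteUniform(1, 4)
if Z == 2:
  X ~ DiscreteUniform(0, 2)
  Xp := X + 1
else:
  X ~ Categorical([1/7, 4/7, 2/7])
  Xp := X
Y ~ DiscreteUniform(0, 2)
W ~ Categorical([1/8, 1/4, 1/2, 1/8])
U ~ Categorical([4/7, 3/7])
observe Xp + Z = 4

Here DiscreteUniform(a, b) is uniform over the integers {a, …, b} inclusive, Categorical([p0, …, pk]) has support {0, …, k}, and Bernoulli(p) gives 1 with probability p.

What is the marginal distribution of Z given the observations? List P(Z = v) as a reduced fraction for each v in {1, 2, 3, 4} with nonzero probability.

Enumerate traces; 72 have nonzero weight after conditioning:
  (Z=2, X=1, Y=0, W=0, U=0) weight 1/504
  (Z=2, X=1, Y=0, W=0, U=1) weight 1/672
  (Z=2, X=1, Y=0, W=1, U=0) weight 1/252
  (Z=2, X=1, Y=0, W=1, U=1) weight 1/336
  (Z=2, X=1, Y=0, W=2, U=0) weight 1/126
  (Z=2, X=1, Y=0, W=2, U=1) weight 1/168
  (Z=2, X=1, Y=0, W=3, U=0) weight 1/504
  (Z=2, X=1, Y=0, W=3, U=1) weight 1/672
  (Z=3, X=1, Y=0, W=0, U=0) weight 1/294
  (Z=4, X=0, Y=0, W=0, U=0) weight 1/1176
  … 62 more
Group by Z:
  weight(Z=2) = 1/12
  weight(Z=3) = 1/7
  weight(Z=4) = 1/28
Total weight = 1/12 + 1/7 + 1/28 = 11/42
P(Z=2 | obs) = 1/12 / 11/42 = 7/22
P(Z=3 | obs) = 1/7 / 11/42 = 6/11
P(Z=4 | obs) = 1/28 / 11/42 = 3/22

P(Z=2) = 7/22, P(Z=3) = 6/11, P(Z=4) = 3/22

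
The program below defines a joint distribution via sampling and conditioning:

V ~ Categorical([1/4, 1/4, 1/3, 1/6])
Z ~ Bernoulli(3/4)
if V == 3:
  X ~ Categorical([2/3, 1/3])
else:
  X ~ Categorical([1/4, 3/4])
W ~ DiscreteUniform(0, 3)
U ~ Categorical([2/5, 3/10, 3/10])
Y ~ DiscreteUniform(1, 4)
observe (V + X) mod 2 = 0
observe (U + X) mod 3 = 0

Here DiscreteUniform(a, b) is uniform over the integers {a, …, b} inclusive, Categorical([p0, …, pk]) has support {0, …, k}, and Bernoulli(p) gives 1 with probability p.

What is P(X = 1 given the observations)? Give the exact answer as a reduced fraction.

Enumerate traces; 128 have nonzero weight after conditioning:
  (V=0, Z=0, X=0, W=0, U=0, Y=1) weight 1/2560
  (V=0, Z=0, X=0, W=0, U=0, Y=2) weight 1/2560
  (V=0, Z=0, X=0, W=0, U=0, Y=3) weight 1/2560
  (V=0, Z=0, X=0, W=0, U=0, Y=4) weight 1/2560
  (V=0, Z=0, X=0, W=1, U=0, Y=1) weight 1/2560
  (V=0, Z=0, X=0, W=1, U=0, Y=2) weight 1/2560
  (V=0, Z=0, X=0, W=1, U=0, Y=3) weight 1/2560
  (V=0, Z=0, X=0, W=1, U=0, Y=4) weight 1/2560
  (V=1, Z=0, X=1, W=0, U=2, Y=1) weight 9/10240
  … 119 more
Group by X:
  weight(X=0) = 7/120
  weight(X=1) = 7/96
Total weight = 7/120 + 7/96 = 21/160
P(X=0 | obs) = 7/120 / 21/160 = 4/9
P(X=1 | obs) = 7/96 / 21/160 = 5/9

P(X = 1 | obs) = 5/9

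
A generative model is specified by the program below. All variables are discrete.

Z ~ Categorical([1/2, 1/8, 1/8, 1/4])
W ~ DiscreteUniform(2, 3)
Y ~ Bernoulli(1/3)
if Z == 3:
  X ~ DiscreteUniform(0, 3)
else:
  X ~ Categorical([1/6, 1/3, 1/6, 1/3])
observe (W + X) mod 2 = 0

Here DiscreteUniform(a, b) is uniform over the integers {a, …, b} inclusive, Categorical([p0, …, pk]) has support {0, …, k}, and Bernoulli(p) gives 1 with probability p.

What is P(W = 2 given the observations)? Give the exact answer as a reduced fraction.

P(W = 2 | obs) = 3/8

Enumerate traces; 32 have nonzero weight after conditioning:
  (Z=0, W=2, Y=0, X=0) weight 1/36
  (Z=0, W=2, Y=0, X=2) weight 1/36
  (Z=0, W=2, Y=1, X=0) weight 1/72
  (Z=0, W=2, Y=1, X=2) weight 1/72
  (Z=0, W=3, Y=0, X=1) weight 1/18
  (Z=0, W=3, Y=0, X=3) weight 1/18
  (Z=0, W=3, Y=1, X=1) weight 1/36
  (Z=0, W=3, Y=1, X=3) weight 1/36
  … 24 more
Group by W:
  weight(W=2) = 3/16
  weight(W=3) = 5/16
Total weight = 3/16 + 5/16 = 1/2
P(W=2 | obs) = 3/16 / 1/2 = 3/8
P(W=3 | obs) = 5/16 / 1/2 = 5/8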